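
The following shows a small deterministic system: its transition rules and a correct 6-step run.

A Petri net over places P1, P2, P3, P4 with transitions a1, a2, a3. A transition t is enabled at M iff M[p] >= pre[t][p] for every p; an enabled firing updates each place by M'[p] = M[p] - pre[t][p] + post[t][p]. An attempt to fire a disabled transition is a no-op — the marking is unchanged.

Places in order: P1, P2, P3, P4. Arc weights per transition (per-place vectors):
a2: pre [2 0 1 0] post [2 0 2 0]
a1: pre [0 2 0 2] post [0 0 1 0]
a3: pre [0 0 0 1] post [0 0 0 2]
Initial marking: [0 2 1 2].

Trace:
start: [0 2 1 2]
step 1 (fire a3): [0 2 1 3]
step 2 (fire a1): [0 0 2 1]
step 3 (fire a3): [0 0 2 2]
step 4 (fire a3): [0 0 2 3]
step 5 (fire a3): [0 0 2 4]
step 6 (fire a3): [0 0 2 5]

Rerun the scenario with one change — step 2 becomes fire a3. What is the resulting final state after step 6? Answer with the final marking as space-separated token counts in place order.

0 2 1 8

(re-executing from step 2 with the substitution; state before step 2: [0 2 1 3])
step 2 (fire a3): [0 2 1 4]
step 3 (fire a3): [0 2 1 5]
step 4 (fire a3): [0 2 1 6]
step 5 (fire a3): [0 2 1 7]
step 6 (fire a3): [0 2 1 8]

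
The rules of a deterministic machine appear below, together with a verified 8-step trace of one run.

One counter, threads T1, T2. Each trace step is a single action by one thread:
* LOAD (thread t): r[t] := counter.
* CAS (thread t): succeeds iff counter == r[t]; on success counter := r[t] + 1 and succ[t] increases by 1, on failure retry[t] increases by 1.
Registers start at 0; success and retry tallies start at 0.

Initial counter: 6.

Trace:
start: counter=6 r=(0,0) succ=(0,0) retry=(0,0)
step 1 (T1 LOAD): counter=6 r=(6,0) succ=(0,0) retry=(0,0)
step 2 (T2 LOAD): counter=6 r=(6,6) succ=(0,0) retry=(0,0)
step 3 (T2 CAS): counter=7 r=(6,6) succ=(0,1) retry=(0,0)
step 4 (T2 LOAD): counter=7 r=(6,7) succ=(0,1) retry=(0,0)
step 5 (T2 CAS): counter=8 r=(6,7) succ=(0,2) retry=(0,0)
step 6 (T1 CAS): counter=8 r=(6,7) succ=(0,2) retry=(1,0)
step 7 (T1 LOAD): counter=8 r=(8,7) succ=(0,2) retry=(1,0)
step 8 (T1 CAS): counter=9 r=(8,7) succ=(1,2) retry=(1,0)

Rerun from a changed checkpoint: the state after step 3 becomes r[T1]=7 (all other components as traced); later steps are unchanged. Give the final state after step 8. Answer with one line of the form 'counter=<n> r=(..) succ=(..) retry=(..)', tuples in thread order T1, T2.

counter=9 r=(8,7) succ=(1,2) retry=(1,0)

state after step 3 := counter=7 r=(7,6) succ=(0,1) retry=(0,0)
step 4 (T2 LOAD): counter=7 r=(7,7) succ=(0,1) retry=(0,0)
step 5 (T2 CAS): counter=8 r=(7,7) succ=(0,2) retry=(0,0)
step 6 (T1 CAS): counter=8 r=(7,7) succ=(0,2) retry=(1,0)
step 7 (T1 LOAD): counter=8 r=(8,7) succ=(0,2) retry=(1,0)
step 8 (T1 CAS): counter=9 r=(8,7) succ=(1,2) retry=(1,0)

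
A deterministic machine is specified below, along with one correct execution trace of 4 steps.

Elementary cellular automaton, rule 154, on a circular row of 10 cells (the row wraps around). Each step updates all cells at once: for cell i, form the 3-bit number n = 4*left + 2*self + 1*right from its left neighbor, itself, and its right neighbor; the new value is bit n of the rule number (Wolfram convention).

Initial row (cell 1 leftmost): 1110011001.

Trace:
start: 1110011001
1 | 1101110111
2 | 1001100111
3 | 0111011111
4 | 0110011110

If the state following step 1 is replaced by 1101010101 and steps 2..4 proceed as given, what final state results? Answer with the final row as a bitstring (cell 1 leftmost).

state after step 1 := 1101010101
2 | 1000000001
3 | 0100000011
4 | 0010000110

0010000110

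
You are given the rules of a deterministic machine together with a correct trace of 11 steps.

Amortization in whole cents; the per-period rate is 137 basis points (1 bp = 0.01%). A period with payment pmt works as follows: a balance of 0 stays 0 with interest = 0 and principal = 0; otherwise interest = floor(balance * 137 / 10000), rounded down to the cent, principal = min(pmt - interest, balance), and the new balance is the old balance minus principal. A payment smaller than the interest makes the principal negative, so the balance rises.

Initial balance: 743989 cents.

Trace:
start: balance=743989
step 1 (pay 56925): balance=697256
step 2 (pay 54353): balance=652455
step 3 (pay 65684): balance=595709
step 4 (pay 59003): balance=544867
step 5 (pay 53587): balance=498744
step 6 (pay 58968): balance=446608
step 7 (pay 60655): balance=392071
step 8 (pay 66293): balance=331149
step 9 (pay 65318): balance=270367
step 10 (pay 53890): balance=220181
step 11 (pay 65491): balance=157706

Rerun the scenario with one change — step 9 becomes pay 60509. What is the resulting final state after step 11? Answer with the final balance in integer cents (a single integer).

(re-executing from step 9 with the substitution; state before step 9: balance=331149)
step 9 (pay 60509): balance=275176
step 10 (pay 53890): balance=225055
step 11 (pay 65491): balance=162647

162647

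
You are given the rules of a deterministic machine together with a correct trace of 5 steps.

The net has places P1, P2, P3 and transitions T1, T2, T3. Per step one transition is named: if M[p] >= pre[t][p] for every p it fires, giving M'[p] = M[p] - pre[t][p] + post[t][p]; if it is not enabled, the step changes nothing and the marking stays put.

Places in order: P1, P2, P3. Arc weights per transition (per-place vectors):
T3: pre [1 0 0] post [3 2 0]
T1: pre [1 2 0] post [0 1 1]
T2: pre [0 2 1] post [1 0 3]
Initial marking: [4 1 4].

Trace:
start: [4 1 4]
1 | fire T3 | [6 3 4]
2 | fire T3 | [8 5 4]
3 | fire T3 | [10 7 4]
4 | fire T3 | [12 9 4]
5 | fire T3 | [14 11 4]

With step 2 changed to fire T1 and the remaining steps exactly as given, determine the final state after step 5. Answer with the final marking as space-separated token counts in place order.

11 8 5

(re-executing from step 2 with the substitution; state before step 2: [6 3 4])
2 | fire T1 | [5 2 5]
3 | fire T3 | [7 4 5]
4 | fire T3 | [9 6 5]
5 | fire T3 | [11 8 5]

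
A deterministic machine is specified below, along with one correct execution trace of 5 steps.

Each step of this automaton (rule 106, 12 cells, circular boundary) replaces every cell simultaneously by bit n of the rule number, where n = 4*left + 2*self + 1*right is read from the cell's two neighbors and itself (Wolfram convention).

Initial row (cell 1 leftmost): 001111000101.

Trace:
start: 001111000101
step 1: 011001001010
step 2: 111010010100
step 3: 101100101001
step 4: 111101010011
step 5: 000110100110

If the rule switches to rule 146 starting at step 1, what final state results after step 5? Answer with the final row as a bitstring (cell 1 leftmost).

(re-executing steps 1..5 under rule 146; state before step 1: 001111000101)
step 1: 110110101000
step 2: 000000000101
step 3: 100000001000
step 4: 010000010101
step 5: 001000100000

001000100000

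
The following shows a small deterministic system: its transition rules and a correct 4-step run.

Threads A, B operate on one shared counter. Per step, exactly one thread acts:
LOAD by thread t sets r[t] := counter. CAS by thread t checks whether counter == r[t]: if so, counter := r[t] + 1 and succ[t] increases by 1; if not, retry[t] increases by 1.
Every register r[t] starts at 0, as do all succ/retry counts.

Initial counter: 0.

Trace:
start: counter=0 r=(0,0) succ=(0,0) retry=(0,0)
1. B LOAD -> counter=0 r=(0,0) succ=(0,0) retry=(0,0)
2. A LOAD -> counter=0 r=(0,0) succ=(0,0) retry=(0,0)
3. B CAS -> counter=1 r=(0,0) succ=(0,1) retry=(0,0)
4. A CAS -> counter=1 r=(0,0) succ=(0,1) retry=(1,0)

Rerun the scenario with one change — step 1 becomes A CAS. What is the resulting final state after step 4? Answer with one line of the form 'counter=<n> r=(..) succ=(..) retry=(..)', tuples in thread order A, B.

counter=2 r=(1,0) succ=(2,0) retry=(0,1)

(re-executing from step 1 with the substitution; state before step 1: counter=0 r=(0,0) succ=(0,0) retry=(0,0))
1. A CAS -> counter=1 r=(0,0) succ=(1,0) retry=(0,0)
2. A LOAD -> counter=1 r=(1,0) succ=(1,0) retry=(0,0)
3. B CAS -> counter=1 r=(1,0) succ=(1,0) retry=(0,1)
4. A CAS -> counter=2 r=(1,0) succ=(2,0) retry=(0,1)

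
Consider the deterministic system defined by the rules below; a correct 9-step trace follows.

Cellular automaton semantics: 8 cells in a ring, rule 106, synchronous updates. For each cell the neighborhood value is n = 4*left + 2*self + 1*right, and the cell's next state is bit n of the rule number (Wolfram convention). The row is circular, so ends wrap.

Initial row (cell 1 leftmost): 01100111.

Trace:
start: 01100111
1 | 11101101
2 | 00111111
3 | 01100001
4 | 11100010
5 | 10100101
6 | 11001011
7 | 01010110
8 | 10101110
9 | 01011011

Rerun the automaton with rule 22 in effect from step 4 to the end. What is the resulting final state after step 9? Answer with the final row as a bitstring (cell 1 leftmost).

00000000

(re-executing steps 4..9 under rule 22; state before step 4: 01100001)
4 | 00010011
5 | 10111100
6 | 10000011
7 | 01000100
8 | 11101110
9 | 00000000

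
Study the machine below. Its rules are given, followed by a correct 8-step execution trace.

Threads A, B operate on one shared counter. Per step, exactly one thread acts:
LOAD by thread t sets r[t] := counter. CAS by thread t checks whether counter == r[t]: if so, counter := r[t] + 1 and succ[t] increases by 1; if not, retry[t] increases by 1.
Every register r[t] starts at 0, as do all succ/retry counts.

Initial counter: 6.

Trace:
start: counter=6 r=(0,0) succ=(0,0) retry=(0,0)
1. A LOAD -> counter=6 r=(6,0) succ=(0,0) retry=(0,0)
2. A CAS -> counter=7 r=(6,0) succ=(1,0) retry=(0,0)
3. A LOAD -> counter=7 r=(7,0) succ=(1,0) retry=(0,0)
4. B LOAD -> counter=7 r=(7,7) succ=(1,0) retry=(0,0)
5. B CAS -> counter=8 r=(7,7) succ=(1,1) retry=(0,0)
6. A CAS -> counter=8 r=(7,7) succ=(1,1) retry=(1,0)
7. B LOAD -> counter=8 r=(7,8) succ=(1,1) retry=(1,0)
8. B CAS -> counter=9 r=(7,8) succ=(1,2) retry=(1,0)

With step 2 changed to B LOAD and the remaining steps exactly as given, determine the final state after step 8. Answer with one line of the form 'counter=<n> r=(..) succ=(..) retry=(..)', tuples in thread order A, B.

(re-executing from step 2 with the substitution; state before step 2: counter=6 r=(6,0) succ=(0,0) retry=(0,0))
2. B LOAD -> counter=6 r=(6,6) succ=(0,0) retry=(0,0)
3. A LOAD -> counter=6 r=(6,6) succ=(0,0) retry=(0,0)
4. B LOAD -> counter=6 r=(6,6) succ=(0,0) retry=(0,0)
5. B CAS -> counter=7 r=(6,6) succ=(0,1) retry=(0,0)
6. A CAS -> counter=7 r=(6,6) succ=(0,1) retry=(1,0)
7. B LOAD -> counter=7 r=(6,7) succ=(0,1) retry=(1,0)
8. B CAS -> counter=8 r=(6,7) succ=(0,2) retry=(1,0)

counter=8 r=(6,7) succ=(0,2) retry=(1,0)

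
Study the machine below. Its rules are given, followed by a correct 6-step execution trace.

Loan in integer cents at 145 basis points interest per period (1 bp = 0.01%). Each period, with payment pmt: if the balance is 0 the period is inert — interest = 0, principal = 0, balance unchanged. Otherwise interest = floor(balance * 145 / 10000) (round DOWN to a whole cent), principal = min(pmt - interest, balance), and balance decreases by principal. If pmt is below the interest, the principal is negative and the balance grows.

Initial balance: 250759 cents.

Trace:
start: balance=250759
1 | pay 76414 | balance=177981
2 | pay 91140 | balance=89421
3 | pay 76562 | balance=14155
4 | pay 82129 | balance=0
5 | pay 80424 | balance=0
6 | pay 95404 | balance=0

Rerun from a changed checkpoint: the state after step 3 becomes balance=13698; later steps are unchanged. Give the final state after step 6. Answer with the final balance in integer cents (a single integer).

state after step 3 := balance=13698
4 | pay 82129 | balance=0
5 | pay 80424 | balance=0
6 | pay 95404 | balance=0

0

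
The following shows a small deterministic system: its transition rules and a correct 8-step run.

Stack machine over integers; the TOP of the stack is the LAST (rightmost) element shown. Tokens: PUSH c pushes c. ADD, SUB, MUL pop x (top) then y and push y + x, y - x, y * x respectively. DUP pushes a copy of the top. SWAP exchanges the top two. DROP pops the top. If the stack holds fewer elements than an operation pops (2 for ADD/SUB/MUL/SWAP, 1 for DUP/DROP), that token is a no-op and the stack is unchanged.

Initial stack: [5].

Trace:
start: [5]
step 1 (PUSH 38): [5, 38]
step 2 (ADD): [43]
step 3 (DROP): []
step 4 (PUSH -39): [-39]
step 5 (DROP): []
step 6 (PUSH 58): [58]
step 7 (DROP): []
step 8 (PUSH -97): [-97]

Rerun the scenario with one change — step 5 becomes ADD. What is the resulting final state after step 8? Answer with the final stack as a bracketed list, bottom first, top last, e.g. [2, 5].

(re-executing from step 5 with the substitution; state before step 5: [-39])
step 5 (ADD): [-39]
step 6 (PUSH 58): [-39, 58]
step 7 (DROP): [-39]
step 8 (PUSH -97): [-39, -97]

[-39, -97]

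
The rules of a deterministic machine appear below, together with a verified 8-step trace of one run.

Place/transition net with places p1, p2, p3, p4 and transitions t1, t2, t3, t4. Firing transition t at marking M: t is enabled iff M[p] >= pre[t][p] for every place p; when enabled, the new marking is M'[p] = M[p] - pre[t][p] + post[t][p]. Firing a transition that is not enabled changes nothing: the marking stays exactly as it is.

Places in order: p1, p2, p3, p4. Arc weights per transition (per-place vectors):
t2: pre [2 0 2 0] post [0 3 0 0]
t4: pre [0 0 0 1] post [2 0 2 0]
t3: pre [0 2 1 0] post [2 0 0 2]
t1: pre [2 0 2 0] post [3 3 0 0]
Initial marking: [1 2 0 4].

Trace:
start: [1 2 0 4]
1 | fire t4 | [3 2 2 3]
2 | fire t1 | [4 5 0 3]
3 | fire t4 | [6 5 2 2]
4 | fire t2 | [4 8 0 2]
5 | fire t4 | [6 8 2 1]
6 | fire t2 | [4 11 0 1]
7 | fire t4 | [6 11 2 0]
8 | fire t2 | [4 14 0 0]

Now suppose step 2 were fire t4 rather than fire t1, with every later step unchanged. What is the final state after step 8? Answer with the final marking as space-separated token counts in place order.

3 11 2 0

(re-executing from step 2 with the substitution; state before step 2: [3 2 2 3])
2 | fire t4 | [5 2 4 2]
3 | fire t4 | [7 2 6 1]
4 | fire t2 | [5 5 4 1]
5 | fire t4 | [7 5 6 0]
6 | fire t2 | [5 8 4 0]
7 | fire t4 | [5 8 4 0]
8 | fire t2 | [3 11 2 0]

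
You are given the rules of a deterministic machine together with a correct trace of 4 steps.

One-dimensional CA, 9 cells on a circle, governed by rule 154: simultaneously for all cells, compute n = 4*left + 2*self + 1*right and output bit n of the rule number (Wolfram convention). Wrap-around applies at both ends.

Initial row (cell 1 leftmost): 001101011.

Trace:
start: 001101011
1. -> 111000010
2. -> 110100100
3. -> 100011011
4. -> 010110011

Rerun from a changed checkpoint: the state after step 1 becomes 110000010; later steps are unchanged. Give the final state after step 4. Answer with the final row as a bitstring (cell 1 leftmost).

101000010

state after step 1 := 110000010
2. -> 101000100
3. -> 000101011
4. -> 101000010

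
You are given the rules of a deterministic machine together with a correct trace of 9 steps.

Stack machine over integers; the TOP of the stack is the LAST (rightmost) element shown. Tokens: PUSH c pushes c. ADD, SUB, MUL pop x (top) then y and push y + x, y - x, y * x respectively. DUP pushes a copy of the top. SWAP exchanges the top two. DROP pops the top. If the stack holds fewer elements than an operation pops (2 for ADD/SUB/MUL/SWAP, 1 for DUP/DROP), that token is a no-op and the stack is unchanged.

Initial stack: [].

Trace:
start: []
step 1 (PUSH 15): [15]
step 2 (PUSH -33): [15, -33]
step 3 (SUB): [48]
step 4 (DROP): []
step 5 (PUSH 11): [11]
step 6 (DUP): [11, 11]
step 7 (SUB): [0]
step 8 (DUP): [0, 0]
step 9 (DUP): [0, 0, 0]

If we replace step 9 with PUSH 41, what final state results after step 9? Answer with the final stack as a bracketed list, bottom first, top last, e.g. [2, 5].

(re-executing from step 9 with the substitution; state before step 9: [0, 0])
step 9 (PUSH 41): [0, 0, 41]

[0, 0, 41]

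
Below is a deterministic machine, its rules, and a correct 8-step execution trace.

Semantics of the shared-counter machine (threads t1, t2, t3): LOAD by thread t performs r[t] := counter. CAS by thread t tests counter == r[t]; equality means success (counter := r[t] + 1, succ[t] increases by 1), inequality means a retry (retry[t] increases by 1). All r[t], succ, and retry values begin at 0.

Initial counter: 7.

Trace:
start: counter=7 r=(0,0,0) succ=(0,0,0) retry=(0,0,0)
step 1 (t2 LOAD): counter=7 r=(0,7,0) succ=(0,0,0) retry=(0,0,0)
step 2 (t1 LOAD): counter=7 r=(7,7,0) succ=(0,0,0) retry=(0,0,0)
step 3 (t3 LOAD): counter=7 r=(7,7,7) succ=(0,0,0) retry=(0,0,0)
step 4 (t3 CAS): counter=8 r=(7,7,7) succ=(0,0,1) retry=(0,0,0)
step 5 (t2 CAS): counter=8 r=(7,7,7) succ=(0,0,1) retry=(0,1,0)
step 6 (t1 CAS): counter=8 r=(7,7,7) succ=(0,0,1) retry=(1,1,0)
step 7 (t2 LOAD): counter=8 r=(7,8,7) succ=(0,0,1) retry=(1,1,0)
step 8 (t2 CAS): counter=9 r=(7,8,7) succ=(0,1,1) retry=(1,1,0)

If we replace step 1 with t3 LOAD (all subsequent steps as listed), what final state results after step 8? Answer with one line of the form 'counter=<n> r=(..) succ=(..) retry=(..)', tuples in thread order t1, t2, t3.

(re-executing from step 1 with the substitution; state before step 1: counter=7 r=(0,0,0) succ=(0,0,0) retry=(0,0,0))
step 1 (t3 LOAD): counter=7 r=(0,0,7) succ=(0,0,0) retry=(0,0,0)
step 2 (t1 LOAD): counter=7 r=(7,0,7) succ=(0,0,0) retry=(0,0,0)
step 3 (t3 LOAD): counter=7 r=(7,0,7) succ=(0,0,0) retry=(0,0,0)
step 4 (t3 CAS): counter=8 r=(7,0,7) succ=(0,0,1) retry=(0,0,0)
step 5 (t2 CAS): counter=8 r=(7,0,7) succ=(0,0,1) retry=(0,1,0)
step 6 (t1 CAS): counter=8 r=(7,0,7) succ=(0,0,1) retry=(1,1,0)
step 7 (t2 LOAD): counter=8 r=(7,8,7) succ=(0,0,1) retry=(1,1,0)
step 8 (t2 CAS): counter=9 r=(7,8,7) succ=(0,1,1) retry=(1,1,0)

counter=9 r=(7,8,7) succ=(0,1,1) retry=(1,1,0)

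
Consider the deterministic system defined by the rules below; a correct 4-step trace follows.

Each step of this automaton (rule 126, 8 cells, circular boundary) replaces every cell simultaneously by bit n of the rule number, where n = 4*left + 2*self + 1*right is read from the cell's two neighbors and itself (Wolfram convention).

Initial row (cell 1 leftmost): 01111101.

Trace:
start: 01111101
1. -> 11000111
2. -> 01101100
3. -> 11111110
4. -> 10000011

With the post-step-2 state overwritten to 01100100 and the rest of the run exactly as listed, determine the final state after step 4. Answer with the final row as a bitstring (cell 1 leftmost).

10000011

state after step 2 := 01100100
3. -> 11111110
4. -> 10000011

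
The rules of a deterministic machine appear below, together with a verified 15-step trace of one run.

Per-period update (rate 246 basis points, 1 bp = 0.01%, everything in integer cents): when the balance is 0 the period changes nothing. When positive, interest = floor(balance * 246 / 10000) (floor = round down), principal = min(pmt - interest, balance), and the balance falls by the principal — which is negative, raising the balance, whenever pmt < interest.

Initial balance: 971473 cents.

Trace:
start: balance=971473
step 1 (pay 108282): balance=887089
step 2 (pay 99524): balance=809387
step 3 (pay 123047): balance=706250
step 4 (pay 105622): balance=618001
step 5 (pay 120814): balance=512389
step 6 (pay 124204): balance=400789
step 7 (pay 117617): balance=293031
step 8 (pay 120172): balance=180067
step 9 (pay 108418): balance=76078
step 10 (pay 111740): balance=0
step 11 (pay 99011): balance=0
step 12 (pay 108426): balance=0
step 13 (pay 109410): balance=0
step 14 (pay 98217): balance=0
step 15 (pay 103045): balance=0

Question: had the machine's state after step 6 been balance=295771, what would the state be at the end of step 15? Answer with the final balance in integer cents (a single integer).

state after step 6 := balance=295771
step 7 (pay 117617): balance=185429
step 8 (pay 120172): balance=69818
step 9 (pay 108418): balance=0
step 10 (pay 111740): balance=0
step 11 (pay 99011): balance=0
step 12 (pay 108426): balance=0
step 13 (pay 109410): balance=0
step 14 (pay 98217): balance=0
step 15 (pay 103045): balance=0

0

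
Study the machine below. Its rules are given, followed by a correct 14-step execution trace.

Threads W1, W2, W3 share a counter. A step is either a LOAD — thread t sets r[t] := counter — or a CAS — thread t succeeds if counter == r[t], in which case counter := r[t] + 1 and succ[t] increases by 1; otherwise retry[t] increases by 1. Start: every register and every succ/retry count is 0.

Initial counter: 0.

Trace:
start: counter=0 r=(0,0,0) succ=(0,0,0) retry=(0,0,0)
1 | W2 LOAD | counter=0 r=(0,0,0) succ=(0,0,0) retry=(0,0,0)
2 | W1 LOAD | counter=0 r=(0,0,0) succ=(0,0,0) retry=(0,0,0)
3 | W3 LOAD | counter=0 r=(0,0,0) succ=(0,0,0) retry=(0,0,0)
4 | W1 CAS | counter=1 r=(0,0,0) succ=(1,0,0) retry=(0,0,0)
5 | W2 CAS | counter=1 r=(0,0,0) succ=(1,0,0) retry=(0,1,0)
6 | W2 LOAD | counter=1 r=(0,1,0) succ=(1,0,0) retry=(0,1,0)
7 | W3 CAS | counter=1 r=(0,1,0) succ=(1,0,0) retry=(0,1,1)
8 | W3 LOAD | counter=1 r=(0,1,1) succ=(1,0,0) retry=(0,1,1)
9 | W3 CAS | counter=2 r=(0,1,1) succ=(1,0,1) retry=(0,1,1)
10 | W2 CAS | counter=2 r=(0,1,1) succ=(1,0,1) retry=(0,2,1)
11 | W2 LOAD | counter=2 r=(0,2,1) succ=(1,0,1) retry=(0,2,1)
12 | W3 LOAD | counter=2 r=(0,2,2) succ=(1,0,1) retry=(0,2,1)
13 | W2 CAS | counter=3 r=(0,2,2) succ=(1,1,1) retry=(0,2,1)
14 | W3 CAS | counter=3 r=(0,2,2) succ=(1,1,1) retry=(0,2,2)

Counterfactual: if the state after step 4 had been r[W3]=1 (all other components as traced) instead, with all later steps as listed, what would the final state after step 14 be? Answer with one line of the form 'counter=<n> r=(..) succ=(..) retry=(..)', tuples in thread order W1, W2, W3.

counter=4 r=(0,3,3) succ=(1,1,2) retry=(0,2,1)

state after step 4 := counter=1 r=(0,0,1) succ=(1,0,0) retry=(0,0,0)
5 | W2 CAS | counter=1 r=(0,0,1) succ=(1,0,0) retry=(0,1,0)
6 | W2 LOAD | counter=1 r=(0,1,1) succ=(1,0,0) retry=(0,1,0)
7 | W3 CAS | counter=2 r=(0,1,1) succ=(1,0,1) retry=(0,1,0)
8 | W3 LOAD | counter=2 r=(0,1,2) succ=(1,0,1) retry=(0,1,0)
9 | W3 CAS | counter=3 r=(0,1,2) succ=(1,0,2) retry=(0,1,0)
10 | W2 CAS | counter=3 r=(0,1,2) succ=(1,0,2) retry=(0,2,0)
11 | W2 LOAD | counter=3 r=(0,3,2) succ=(1,0,2) retry=(0,2,0)
12 | W3 LOAD | counter=3 r=(0,3,3) succ=(1,0,2) retry=(0,2,0)
13 | W2 CAS | counter=4 r=(0,3,3) succ=(1,1,2) retry=(0,2,0)
14 | W3 CAS | counter=4 r=(0,3,3) succ=(1,1,2) retry=(0,2,1)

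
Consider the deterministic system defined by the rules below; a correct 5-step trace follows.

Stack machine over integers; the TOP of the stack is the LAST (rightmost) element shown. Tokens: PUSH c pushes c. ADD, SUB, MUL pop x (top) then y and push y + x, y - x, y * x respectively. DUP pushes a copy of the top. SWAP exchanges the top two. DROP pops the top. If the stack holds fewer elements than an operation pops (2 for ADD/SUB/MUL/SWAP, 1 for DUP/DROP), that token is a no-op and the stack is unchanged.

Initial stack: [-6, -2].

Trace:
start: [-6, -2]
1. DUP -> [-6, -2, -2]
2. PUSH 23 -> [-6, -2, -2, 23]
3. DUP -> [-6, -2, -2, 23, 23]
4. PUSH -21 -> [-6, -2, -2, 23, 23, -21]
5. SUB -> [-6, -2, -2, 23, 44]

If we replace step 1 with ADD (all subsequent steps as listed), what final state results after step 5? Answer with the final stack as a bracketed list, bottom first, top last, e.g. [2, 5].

(re-executing from step 1 with the substitution; state before step 1: [-6, -2])
1. ADD -> [-8]
2. PUSH 23 -> [-8, 23]
3. DUP -> [-8, 23, 23]
4. PUSH -21 -> [-8, 23, 23, -21]
5. SUB -> [-8, 23, 44]

[-8, 23, 44]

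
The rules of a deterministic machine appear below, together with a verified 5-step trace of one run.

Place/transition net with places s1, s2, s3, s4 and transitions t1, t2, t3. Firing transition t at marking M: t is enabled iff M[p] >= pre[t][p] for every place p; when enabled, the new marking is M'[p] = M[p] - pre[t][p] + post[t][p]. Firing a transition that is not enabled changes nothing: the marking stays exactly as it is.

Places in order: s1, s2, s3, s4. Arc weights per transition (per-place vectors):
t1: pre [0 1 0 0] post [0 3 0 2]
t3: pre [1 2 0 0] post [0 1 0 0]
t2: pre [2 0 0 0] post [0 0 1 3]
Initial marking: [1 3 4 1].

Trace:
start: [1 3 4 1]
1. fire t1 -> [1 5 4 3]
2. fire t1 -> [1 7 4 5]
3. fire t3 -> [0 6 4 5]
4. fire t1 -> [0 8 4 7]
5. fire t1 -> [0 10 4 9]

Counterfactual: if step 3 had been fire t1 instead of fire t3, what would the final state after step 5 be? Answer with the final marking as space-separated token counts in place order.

1 13 4 11

(re-executing from step 3 with the substitution; state before step 3: [1 7 4 5])
3. fire t1 -> [1 9 4 7]
4. fire t1 -> [1 11 4 9]
5. fire t1 -> [1 13 4 11]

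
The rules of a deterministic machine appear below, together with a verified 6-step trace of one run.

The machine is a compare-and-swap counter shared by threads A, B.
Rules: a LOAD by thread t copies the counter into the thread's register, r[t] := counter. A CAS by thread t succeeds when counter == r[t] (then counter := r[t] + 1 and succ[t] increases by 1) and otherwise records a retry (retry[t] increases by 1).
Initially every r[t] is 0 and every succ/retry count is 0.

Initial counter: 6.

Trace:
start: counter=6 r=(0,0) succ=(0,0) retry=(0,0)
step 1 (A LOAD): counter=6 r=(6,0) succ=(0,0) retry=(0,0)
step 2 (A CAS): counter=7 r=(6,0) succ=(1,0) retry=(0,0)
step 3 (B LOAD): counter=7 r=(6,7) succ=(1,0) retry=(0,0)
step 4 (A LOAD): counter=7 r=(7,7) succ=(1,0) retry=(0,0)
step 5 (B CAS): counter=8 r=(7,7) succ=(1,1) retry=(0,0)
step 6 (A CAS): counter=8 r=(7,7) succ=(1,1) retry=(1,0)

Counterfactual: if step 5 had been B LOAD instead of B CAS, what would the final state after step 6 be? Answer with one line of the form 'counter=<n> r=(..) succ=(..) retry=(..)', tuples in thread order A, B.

counter=8 r=(7,7) succ=(2,0) retry=(0,0)

(re-executing from step 5 with the substitution; state before step 5: counter=7 r=(7,7) succ=(1,0) retry=(0,0))
step 5 (B LOAD): counter=7 r=(7,7) succ=(1,0) retry=(0,0)
step 6 (A CAS): counter=8 r=(7,7) succ=(2,0) retry=(0,0)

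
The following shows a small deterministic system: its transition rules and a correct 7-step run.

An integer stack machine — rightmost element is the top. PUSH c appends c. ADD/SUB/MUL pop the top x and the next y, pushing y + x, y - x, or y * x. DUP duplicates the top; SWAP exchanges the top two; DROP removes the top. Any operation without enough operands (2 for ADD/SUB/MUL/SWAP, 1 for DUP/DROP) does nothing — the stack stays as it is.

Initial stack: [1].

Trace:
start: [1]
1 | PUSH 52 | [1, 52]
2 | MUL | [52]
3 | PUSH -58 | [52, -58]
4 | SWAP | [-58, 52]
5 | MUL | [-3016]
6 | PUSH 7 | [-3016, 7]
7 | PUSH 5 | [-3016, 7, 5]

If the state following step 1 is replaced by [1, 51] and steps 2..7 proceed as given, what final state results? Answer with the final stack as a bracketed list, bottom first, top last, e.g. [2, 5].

[-2958, 7, 5]

state after step 1 := [1, 51]
2 | MUL | [51]
3 | PUSH -58 | [51, -58]
4 | SWAP | [-58, 51]
5 | MUL | [-2958]
6 | PUSH 7 | [-2958, 7]
7 | PUSH 5 | [-2958, 7, 5]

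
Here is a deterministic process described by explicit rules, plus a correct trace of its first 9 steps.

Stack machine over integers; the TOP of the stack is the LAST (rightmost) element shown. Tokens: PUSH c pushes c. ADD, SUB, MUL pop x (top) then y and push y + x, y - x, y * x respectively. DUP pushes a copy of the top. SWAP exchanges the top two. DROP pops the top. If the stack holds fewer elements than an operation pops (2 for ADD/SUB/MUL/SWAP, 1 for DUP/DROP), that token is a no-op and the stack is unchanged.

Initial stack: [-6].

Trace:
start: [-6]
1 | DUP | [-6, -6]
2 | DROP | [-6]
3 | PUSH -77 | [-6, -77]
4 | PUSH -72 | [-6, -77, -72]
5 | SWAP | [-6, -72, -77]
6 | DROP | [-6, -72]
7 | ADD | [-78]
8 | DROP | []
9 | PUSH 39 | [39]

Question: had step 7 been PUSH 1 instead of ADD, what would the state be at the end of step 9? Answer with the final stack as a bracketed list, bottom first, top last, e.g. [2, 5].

[-6, -72, 39]

(re-executing from step 7 with the substitution; state before step 7: [-6, -72])
7 | PUSH 1 | [-6, -72, 1]
8 | DROP | [-6, -72]
9 | PUSH 39 | [-6, -72, 39]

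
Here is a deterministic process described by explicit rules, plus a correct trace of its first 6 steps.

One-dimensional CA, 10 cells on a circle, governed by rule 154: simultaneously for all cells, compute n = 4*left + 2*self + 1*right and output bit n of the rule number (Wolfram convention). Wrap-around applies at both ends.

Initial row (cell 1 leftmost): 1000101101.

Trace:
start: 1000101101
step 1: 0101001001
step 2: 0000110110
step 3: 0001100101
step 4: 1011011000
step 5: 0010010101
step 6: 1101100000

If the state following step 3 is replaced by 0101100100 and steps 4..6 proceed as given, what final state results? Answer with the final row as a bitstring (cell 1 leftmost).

state after step 3 := 0101100100
step 4: 1001011010
step 5: 0110010000
step 6: 1101101000

1101101000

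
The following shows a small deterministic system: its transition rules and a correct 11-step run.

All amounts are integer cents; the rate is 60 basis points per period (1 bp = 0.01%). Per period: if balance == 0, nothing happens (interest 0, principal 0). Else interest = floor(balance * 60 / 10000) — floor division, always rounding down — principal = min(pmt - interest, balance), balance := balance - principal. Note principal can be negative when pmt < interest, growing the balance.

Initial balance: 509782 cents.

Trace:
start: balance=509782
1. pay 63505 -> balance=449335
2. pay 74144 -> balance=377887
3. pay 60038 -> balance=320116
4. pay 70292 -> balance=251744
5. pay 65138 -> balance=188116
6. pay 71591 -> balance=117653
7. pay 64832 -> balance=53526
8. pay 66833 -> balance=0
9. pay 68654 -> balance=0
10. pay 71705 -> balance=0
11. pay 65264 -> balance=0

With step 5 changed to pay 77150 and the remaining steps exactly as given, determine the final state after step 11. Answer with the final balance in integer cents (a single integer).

(re-executing from step 5 with the substitution; state before step 5: balance=251744)
5. pay 77150 -> balance=176104
6. pay 71591 -> balance=105569
7. pay 64832 -> balance=41370
8. pay 66833 -> balance=0
9. pay 68654 -> balance=0
10. pay 71705 -> balance=0
11. pay 65264 -> balance=0

0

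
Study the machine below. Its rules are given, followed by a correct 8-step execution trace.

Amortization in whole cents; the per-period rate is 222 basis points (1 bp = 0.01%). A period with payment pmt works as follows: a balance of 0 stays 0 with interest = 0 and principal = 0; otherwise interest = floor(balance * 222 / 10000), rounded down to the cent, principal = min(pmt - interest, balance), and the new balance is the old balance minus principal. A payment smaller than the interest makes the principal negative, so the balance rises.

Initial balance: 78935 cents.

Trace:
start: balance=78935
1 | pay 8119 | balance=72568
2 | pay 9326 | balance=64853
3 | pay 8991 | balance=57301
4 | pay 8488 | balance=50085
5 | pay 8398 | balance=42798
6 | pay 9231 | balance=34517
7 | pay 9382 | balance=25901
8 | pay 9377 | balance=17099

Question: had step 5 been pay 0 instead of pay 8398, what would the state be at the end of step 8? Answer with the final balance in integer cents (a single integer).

(re-executing from step 5 with the substitution; state before step 5: balance=50085)
5 | pay 0 | balance=51196
6 | pay 9231 | balance=43101
7 | pay 9382 | balance=34675
8 | pay 9377 | balance=26067

26067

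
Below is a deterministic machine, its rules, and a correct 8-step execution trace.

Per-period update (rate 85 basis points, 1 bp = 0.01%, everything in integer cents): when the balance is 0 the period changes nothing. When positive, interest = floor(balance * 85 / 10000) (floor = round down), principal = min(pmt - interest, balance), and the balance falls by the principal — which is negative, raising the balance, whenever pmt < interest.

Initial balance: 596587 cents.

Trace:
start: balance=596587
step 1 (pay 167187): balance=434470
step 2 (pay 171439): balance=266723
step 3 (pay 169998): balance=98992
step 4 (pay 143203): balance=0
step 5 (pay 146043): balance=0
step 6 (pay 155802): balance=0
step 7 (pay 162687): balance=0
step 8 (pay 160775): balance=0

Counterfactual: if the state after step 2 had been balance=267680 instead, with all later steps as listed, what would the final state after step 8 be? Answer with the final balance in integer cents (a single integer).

state after step 2 := balance=267680
step 3 (pay 169998): balance=99957
step 4 (pay 143203): balance=0
step 5 (pay 146043): balance=0
step 6 (pay 155802): balance=0
step 7 (pay 162687): balance=0
step 8 (pay 160775): balance=0

0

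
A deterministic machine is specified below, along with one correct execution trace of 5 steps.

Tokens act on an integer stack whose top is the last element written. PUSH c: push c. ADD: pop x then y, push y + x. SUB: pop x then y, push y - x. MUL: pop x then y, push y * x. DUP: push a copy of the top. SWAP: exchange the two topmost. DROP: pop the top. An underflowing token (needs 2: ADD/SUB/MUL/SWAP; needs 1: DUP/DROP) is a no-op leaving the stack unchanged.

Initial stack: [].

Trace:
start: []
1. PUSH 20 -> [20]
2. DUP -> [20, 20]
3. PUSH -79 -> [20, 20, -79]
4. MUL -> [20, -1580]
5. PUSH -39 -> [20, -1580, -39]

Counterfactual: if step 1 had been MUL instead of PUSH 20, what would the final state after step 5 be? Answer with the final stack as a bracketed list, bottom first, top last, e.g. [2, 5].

[-79, -39]

(re-executing from step 1 with the substitution; state before step 1: [])
1. MUL -> []
2. DUP -> []
3. PUSH -79 -> [-79]
4. MUL -> [-79]
5. PUSH -39 -> [-79, -39]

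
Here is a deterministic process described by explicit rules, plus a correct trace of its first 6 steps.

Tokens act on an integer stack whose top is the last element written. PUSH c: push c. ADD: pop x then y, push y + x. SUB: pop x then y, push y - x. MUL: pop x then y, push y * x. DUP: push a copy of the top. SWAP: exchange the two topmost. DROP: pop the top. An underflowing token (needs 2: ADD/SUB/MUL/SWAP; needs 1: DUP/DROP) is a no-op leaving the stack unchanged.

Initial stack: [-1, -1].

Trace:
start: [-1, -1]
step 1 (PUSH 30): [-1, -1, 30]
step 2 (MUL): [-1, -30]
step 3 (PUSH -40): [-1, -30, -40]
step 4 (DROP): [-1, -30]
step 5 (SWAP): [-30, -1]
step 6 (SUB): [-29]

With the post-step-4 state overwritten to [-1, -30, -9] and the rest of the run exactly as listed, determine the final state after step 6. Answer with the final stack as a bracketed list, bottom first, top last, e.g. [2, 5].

[-1, 21]

state after step 4 := [-1, -30, -9]
step 5 (SWAP): [-1, -9, -30]
step 6 (SUB): [-1, 21]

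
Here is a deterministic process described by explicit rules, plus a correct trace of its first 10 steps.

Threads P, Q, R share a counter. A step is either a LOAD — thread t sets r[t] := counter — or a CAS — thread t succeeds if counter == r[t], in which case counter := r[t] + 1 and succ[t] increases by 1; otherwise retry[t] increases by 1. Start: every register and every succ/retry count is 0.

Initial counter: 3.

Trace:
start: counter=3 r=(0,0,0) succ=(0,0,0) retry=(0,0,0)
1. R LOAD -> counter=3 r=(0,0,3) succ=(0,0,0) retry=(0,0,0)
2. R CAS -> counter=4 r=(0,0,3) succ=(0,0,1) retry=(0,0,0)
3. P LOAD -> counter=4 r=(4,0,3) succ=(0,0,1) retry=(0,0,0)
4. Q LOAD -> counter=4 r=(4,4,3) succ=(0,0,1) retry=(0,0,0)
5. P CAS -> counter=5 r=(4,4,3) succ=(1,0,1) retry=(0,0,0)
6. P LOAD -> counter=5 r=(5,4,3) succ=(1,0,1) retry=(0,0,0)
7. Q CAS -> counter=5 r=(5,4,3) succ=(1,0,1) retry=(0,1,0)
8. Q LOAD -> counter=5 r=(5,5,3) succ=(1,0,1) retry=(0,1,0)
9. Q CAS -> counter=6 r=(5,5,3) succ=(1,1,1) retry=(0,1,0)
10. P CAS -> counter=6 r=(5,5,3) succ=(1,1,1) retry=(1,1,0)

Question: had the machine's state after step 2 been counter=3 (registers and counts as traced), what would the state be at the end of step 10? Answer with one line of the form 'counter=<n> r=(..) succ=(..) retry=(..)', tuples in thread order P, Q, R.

counter=5 r=(4,4,3) succ=(1,1,1) retry=(1,1,0)

state after step 2 := counter=3 r=(0,0,3) succ=(0,0,1) retry=(0,0,0)
3. P LOAD -> counter=3 r=(3,0,3) succ=(0,0,1) retry=(0,0,0)
4. Q LOAD -> counter=3 r=(3,3,3) succ=(0,0,1) retry=(0,0,0)
5. P CAS -> counter=4 r=(3,3,3) succ=(1,0,1) retry=(0,0,0)
6. P LOAD -> counter=4 r=(4,3,3) succ=(1,0,1) retry=(0,0,0)
7. Q CAS -> counter=4 r=(4,3,3) succ=(1,0,1) retry=(0,1,0)
8. Q LOAD -> counter=4 r=(4,4,3) succ=(1,0,1) retry=(0,1,0)
9. Q CAS -> counter=5 r=(4,4,3) succ=(1,1,1) retry=(0,1,0)
10. P CAS -> counter=5 r=(4,4,3) succ=(1,1,1) retry=(1,1,0)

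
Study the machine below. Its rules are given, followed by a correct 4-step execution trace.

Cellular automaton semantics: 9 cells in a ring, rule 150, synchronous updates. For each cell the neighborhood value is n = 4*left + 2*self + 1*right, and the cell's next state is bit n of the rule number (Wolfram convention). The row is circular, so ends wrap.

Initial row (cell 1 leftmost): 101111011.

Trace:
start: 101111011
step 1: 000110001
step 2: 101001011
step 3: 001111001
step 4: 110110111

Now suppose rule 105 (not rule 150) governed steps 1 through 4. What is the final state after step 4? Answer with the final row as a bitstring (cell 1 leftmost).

110110111

(re-executing steps 1..4 under rule 105; state before step 1: 101111011)
step 1: 111001110
step 2: 101001011
step 3: 110000110
step 4: 110110111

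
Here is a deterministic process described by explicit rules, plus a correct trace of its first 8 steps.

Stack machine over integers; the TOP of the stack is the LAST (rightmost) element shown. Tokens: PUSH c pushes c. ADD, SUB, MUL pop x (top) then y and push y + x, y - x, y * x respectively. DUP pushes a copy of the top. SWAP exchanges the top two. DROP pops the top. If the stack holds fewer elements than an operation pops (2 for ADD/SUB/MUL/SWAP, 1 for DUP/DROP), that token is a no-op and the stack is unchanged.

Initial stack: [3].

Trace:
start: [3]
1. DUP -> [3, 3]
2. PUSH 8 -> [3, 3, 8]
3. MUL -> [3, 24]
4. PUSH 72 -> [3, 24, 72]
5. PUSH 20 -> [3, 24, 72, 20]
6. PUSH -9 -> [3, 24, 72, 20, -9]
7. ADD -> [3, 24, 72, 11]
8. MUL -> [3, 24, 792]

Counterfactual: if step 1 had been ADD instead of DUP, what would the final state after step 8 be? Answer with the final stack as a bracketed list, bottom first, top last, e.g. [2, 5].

[24, 792]

(re-executing from step 1 with the substitution; state before step 1: [3])
1. ADD -> [3]
2. PUSH 8 -> [3, 8]
3. MUL -> [24]
4. PUSH 72 -> [24, 72]
5. PUSH 20 -> [24, 72, 20]
6. PUSH -9 -> [24, 72, 20, -9]
7. ADD -> [24, 72, 11]
8. MUL -> [24, 792]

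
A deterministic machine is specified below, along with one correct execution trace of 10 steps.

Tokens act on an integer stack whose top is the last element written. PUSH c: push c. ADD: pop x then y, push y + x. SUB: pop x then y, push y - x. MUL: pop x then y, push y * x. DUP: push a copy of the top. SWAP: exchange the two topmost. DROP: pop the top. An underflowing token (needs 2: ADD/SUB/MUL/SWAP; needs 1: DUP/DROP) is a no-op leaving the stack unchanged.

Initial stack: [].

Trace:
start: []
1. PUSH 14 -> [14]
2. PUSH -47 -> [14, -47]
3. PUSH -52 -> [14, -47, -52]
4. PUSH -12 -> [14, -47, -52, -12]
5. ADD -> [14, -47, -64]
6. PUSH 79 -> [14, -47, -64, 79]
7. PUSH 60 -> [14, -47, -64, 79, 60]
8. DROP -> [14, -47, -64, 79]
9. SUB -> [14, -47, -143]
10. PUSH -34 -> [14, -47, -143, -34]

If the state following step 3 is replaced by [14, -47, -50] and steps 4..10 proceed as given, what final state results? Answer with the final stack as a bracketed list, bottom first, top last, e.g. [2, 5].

state after step 3 := [14, -47, -50]
4. PUSH -12 -> [14, -47, -50, -12]
5. ADD -> [14, -47, -62]
6. PUSH 79 -> [14, -47, -62, 79]
7. PUSH 60 -> [14, -47, -62, 79, 60]
8. DROP -> [14, -47, -62, 79]
9. SUB -> [14, -47, -141]
10. PUSH -34 -> [14, -47, -141, -34]

[14, -47, -141, -34]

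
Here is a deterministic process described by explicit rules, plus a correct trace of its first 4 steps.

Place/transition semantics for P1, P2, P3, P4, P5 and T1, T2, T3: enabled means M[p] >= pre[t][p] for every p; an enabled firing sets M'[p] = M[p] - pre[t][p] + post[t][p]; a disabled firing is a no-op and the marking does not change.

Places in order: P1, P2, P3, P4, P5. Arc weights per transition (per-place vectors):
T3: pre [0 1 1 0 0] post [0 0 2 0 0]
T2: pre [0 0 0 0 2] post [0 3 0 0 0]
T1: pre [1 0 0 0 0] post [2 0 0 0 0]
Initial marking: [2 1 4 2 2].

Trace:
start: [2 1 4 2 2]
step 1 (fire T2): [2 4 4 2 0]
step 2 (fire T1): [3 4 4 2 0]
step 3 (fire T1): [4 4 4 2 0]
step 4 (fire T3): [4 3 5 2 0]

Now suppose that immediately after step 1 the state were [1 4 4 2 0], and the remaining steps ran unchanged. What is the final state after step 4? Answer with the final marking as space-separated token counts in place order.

state after step 1 := [1 4 4 2 0]
step 2 (fire T1): [2 4 4 2 0]
step 3 (fire T1): [3 4 4 2 0]
step 4 (fire T3): [3 3 5 2 0]

3 3 5 2 0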